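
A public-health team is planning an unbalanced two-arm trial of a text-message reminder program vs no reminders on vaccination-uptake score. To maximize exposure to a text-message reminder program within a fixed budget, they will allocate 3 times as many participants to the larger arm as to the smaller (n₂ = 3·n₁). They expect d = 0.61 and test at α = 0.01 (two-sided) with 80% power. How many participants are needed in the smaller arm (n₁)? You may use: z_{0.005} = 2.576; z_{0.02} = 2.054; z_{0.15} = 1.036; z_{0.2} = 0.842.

With allocation ratio k = n₂/n₁ = 3, Var(x̄₁−x̄₂) = σ²(1/n₁ + 1/(k·n₁)) = σ²·(k+1)/(k·n₁).
So n₁ = (1 + 1/k)·((z_{α/2} + z_β)/d)² = 1.333 × (3.418/0.61)².
n₁ = 1.333 × 31.40 = 41.9.
Round up: n₁ = 42, giving n₂ = 3 × 42 = 126.

n₁ = 42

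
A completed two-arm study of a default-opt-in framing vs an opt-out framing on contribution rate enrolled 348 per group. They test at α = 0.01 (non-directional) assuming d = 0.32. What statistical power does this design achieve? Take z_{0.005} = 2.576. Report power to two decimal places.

power ≈ 0.95

For two equal groups, power = Φ(d·√(n/2) − z_{α/2}).
d·√(n/2) = 0.32 × √(348/2) = 0.32 × 13.191 = 4.221.
z_β = 4.221 − 2.576 = 1.645.
Power = Φ(1.645) = 0.950.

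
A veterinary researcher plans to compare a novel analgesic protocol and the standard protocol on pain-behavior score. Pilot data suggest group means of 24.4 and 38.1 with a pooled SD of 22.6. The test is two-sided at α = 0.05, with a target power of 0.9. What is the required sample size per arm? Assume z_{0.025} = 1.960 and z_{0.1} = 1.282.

Cohen's d = |M₁ − M₂| / SD_pooled = |24.4 − 38.1| / 22.6 = 13.7 / 22.6 = 0.606.
For two independent groups with equal n: n = 2·((z_{α/2} + z_β) / d)².
z_{α/2} + z_β = 1.960 + 1.282 = 3.242.
n = 2 × (3.242 / 0.606)² = 2 × 5.350² = 2 × 28.62 = 57.2.
Round up to the next whole participant.

n = 58 per group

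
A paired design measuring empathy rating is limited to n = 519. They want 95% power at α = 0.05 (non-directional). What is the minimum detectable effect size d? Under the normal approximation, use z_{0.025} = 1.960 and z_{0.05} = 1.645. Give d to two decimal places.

d_min ≈ 0.16

For a single sample (or paired design) of n = 519: d_min = (z_{α/2} + z_β)/√n.
z-sum = 1.960 + 1.645 = 3.605.
d_min = 3.605 / √519 = 3.605 / 22.782 = 0.158.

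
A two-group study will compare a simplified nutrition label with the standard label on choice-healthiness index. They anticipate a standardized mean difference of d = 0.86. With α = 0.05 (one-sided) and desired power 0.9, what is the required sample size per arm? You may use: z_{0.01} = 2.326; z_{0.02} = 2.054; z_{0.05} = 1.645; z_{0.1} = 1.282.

n = 24 per group

For two independent groups with equal n: n = 2·((z_{α} + z_β) / d)².
z_{α} + z_β = 1.645 + 1.282 = 2.927.
n = 2 × (2.927 / 0.86)² = 2 × 3.403² = 2 × 11.58 = 23.2.
Round up to the next whole participant.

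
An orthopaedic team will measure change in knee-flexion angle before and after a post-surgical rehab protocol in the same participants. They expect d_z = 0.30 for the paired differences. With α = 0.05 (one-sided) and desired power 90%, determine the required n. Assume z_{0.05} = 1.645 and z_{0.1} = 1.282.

For a paired (one-sample on differences) test: n = ((z_{α} + z_β) / d)².
z_{α} + z_β = 1.645 + 1.282 = 2.927.
n = (2.927 / 0.30)² = 9.757² = 95.19.
Round up.

n = 96 pairs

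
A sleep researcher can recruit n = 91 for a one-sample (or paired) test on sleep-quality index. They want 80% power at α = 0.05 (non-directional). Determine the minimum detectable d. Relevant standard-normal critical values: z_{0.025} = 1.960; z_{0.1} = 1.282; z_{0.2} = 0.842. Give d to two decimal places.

d_min ≈ 0.29

For a single sample (or paired design) of n = 91: d_min = (z_{α/2} + z_β)/√n.
z-sum = 1.960 + 0.842 = 2.802.
d_min = 2.802 / √91 = 2.802 / 9.539 = 0.294.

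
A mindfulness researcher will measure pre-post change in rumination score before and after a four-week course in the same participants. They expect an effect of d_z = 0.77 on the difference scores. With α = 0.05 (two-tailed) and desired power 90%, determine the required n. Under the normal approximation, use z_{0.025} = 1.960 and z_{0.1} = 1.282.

For a paired (one-sample on differences) test: n = ((z_{α/2} + z_β) / d)².
z_{α/2} + z_β = 1.960 + 1.282 = 3.242.
n = (3.242 / 0.77)² = 4.210² = 17.73.
Round up.

n = 18 pairs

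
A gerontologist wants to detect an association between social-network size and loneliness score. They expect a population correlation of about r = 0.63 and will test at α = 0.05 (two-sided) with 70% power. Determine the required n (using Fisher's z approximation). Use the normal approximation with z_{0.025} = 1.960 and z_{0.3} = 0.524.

Fisher's z: C = ½·ln((1+r)/(1−r)) = ½·ln(4.4054) = 0.7414.
n = ((z_{α/2} + z_β)/C)² + 3.
(1.960 + 0.524) / 0.7414 = 2.484 / 0.7414 = 3.350.
n = 3.350² + 3 = 11.23 + 3 = 14.2.
Round up.

n = 15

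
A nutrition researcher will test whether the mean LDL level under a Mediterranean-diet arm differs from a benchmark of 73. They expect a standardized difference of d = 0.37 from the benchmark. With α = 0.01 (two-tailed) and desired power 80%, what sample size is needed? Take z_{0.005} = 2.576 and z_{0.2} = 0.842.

n = 86

For a one-sample test: n = ((z_{α/2} + z_β) / d)².
z_{α/2} + z_β = 2.576 + 0.842 = 3.418.
n = (3.418 / 0.37)² = 9.238² = 85.34.
Round up.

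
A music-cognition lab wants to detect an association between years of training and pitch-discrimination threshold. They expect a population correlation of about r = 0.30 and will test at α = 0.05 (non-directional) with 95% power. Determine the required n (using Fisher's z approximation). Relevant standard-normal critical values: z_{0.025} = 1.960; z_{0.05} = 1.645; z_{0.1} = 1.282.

n = 139

Fisher's z: C = ½·ln((1+r)/(1−r)) = ½·ln(1.8571) = 0.3095.
n = ((z_{α/2} + z_β)/C)² + 3.
(1.960 + 1.645) / 0.3095 = 3.605 / 0.3095 = 11.648.
n = 11.648² + 3 = 135.67 + 3 = 138.7.
Round up.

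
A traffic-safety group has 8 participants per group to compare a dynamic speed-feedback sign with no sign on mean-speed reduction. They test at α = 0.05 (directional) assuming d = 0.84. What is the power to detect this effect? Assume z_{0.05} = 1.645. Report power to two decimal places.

power ≈ 0.51

For two equal groups, power = Φ(d·√(n/2) − z_{α}).
d·√(n/2) = 0.84 × √(8/2) = 0.84 × 2.000 = 1.680.
z_β = 1.680 − 1.645 = 0.035.
Power = Φ(0.035) = 0.514.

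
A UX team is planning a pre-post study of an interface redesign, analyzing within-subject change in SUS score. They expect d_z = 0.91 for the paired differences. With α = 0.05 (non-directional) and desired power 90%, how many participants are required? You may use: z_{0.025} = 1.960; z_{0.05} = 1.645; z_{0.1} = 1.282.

For a paired (one-sample on differences) test: n = ((z_{α/2} + z_β) / d)².
z_{α/2} + z_β = 1.960 + 1.282 = 3.242.
n = (3.242 / 0.91)² = 3.563² = 12.69.
Round up.

n = 13 pairs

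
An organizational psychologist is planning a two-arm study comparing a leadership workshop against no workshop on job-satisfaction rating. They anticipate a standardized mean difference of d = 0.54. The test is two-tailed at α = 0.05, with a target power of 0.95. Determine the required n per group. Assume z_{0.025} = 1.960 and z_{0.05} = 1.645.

For two independent groups with equal n: n = 2·((z_{α/2} + z_β) / d)².
z_{α/2} + z_β = 1.960 + 1.645 = 3.605.
n = 2 × (3.605 / 0.54)² = 2 × 6.676² = 2 × 44.57 = 89.1.
Round up to the next whole participant.

n = 90 per group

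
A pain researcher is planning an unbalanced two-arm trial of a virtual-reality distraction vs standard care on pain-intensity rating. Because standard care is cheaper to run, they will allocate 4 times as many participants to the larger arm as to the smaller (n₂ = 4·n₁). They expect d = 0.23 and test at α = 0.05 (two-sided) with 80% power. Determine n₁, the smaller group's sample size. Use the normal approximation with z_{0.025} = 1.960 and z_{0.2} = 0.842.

With allocation ratio k = n₂/n₁ = 4, Var(x̄₁−x̄₂) = σ²(1/n₁ + 1/(k·n₁)) = σ²·(k+1)/(k·n₁).
So n₁ = (1 + 1/k)·((z_{α/2} + z_β)/d)² = 1.250 × (2.802/0.23)².
n₁ = 1.250 × 148.42 = 185.5.
Round up: n₁ = 186, giving n₂ = 4 × 186 = 744.

n₁ = 186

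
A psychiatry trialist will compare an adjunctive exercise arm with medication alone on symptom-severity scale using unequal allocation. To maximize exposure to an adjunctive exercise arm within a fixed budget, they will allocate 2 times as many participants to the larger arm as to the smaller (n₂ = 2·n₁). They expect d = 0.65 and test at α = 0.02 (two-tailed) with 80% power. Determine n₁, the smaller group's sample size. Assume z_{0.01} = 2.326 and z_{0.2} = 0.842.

With allocation ratio k = n₂/n₁ = 2, Var(x̄₁−x̄₂) = σ²(1/n₁ + 1/(k·n₁)) = σ²·(k+1)/(k·n₁).
So n₁ = (1 + 1/k)·((z_{α/2} + z_β)/d)² = 1.500 × (3.168/0.65)².
n₁ = 1.500 × 23.75 = 35.6.
Round up: n₁ = 36, giving n₂ = 2 × 36 = 72.

n₁ = 36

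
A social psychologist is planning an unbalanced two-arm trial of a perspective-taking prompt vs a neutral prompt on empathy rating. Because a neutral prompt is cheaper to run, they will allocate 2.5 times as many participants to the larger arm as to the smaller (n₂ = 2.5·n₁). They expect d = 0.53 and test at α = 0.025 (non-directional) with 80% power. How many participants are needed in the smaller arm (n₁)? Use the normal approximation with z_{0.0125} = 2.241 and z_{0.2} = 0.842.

With allocation ratio k = n₂/n₁ = 2.5, Var(x̄₁−x̄₂) = σ²(1/n₁ + 1/(k·n₁)) = σ²·(k+1)/(k·n₁).
So n₁ = (1 + 1/k)·((z_{α/2} + z_β)/d)² = 1.400 × (3.083/0.53)².
n₁ = 1.400 × 33.84 = 47.4.
Round up: n₁ = 48, giving n₂ = 2.5 × 48 = 120.

n₁ = 48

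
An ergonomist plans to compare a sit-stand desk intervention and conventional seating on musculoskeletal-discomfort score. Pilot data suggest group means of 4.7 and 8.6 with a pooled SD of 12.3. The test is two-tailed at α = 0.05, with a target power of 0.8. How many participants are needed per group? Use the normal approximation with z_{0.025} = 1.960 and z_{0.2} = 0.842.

n = 157 per group

Cohen's d = |M₁ − M₂| / SD_pooled = |4.7 − 8.6| / 12.3 = 3.9 / 12.3 = 0.317.
For two independent groups with equal n: n = 2·((z_{α/2} + z_β) / d)².
z_{α/2} + z_β = 1.960 + 0.842 = 2.802.
n = 2 × (2.802 / 0.317)² = 2 × 8.839² = 2 × 78.13 = 156.3.
Round up to the next whole participant.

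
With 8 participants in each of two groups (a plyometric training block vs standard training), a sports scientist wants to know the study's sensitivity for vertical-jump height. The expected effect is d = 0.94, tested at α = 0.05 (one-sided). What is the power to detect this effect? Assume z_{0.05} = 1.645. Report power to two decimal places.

power ≈ 0.59

For two equal groups, power = Φ(d·√(n/2) − z_{α}).
d·√(n/2) = 0.94 × √(8/2) = 0.94 × 2.000 = 1.880.
z_β = 1.880 − 1.645 = 0.235.
Power = Φ(0.235) = 0.593.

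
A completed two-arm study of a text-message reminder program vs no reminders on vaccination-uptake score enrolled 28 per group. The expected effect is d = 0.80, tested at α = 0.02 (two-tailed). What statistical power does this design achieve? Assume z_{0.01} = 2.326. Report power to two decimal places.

power ≈ 0.75

For two equal groups, power = Φ(d·√(n/2) − z_{α/2}).
d·√(n/2) = 0.80 × √(28/2) = 0.80 × 3.742 = 2.993.
z_β = 2.993 − 2.326 = 0.667.
Power = Φ(0.667) = 0.748.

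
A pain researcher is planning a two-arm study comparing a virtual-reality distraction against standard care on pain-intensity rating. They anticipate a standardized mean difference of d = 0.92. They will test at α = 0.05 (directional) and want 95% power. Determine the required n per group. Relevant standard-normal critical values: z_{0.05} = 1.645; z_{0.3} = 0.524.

n = 26 per group

For two independent groups with equal n: n = 2·((z_{α} + z_β) / d)².
z_{α} + z_β = 1.645 + 1.645 = 3.290.
n = 2 × (3.290 / 0.92)² = 2 × 3.576² = 2 × 12.79 = 25.6.
Round up to the next whole participant.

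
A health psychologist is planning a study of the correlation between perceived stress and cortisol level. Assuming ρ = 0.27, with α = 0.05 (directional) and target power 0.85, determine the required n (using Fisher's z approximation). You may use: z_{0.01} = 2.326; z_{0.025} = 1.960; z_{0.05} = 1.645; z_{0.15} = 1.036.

n = 97

Fisher's z: C = ½·ln((1+r)/(1−r)) = ½·ln(1.7397) = 0.2769.
n = ((z_{α} + z_β)/C)² + 3.
(1.645 + 1.036) / 0.2769 = 2.681 / 0.2769 = 9.682.
n = 9.682² + 3 = 93.74 + 3 = 96.7.
Round up.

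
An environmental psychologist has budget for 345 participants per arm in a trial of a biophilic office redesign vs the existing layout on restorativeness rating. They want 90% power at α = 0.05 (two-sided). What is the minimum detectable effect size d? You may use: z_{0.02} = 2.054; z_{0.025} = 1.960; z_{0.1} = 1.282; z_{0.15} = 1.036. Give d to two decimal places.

For two independent groups of n = 345 each: d_min = (z_{α/2} + z_β)·√(2/n).
z-sum = 1.960 + 1.282 = 3.242.
d_min = 3.242 × √(2/345) = 3.242 × 0.0761 = 0.247.

d_min ≈ 0.25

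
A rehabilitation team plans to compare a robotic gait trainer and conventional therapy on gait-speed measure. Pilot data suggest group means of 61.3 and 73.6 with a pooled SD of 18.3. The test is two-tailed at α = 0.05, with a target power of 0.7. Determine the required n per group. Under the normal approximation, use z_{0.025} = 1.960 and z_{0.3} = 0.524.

Cohen's d = |M₁ − M₂| / SD_pooled = |61.3 − 73.6| / 18.3 = 12.3 / 18.3 = 0.672.
For two independent groups with equal n: n = 2·((z_{α/2} + z_β) / d)².
z_{α/2} + z_β = 1.960 + 0.524 = 2.484.
n = 2 × (2.484 / 0.672)² = 2 × 3.696² = 2 × 13.66 = 27.3.
Round up to the next whole participant.

n = 28 per group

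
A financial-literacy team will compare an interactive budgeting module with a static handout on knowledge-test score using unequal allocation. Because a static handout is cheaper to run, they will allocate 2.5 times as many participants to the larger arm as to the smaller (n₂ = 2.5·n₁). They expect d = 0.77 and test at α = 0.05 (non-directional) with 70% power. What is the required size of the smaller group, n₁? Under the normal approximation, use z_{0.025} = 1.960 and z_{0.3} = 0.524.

n₁ = 15

With allocation ratio k = n₂/n₁ = 2.5, Var(x̄₁−x̄₂) = σ²(1/n₁ + 1/(k·n₁)) = σ²·(k+1)/(k·n₁).
So n₁ = (1 + 1/k)·((z_{α/2} + z_β)/d)² = 1.400 × (2.484/0.77)².
n₁ = 1.400 × 10.41 = 14.6.
Round up: n₁ = 15, giving n₂ = ⌈2.5 × 15⌉ = ⌈37.5⌉ = 38.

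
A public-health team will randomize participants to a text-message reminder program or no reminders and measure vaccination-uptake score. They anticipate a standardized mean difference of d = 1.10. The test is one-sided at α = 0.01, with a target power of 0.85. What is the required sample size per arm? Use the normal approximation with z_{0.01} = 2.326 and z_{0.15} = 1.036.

n = 19 per group

For two independent groups with equal n: n = 2·((z_{α} + z_β) / d)².
z_{α} + z_β = 2.326 + 1.036 = 3.362.
n = 2 × (3.362 / 1.10)² = 2 × 3.056² = 2 × 9.34 = 18.7.
Round up to the next whole participant.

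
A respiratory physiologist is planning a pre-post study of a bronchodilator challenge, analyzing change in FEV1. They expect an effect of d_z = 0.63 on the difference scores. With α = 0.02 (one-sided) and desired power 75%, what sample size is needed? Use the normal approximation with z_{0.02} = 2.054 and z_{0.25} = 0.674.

n = 19 pairs

For a paired (one-sample on differences) test: n = ((z_{α} + z_β) / d)².
z_{α} + z_β = 2.054 + 0.674 = 2.728.
n = (2.728 / 0.63)² = 4.330² = 18.75.
Round up.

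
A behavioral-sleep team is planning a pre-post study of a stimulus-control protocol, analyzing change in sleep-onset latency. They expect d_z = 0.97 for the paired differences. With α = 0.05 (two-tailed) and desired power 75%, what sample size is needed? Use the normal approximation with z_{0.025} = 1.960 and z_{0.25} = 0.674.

n = 8 pairs

For a paired (one-sample on differences) test: n = ((z_{α/2} + z_β) / d)².
z_{α/2} + z_β = 1.960 + 0.674 = 2.634.
n = (2.634 / 0.97)² = 2.715² = 7.37.
Round up.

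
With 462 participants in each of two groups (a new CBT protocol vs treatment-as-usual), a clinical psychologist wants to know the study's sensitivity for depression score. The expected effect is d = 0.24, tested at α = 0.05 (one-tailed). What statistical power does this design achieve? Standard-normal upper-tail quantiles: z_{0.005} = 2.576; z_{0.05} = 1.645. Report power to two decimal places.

power ≈ 0.98

For two equal groups, power = Φ(d·√(n/2) − z_{α}).
d·√(n/2) = 0.24 × √(462/2) = 0.24 × 15.199 = 3.648.
z_β = 3.648 − 1.645 = 2.003.
Power = Φ(2.003) = 0.977.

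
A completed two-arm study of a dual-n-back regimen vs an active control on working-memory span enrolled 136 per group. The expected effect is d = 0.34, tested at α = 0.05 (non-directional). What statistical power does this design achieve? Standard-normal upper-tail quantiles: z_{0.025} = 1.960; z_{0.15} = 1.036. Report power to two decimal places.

For two equal groups, power = Φ(d·√(n/2) − z_{α/2}).
d·√(n/2) = 0.34 × √(136/2) = 0.34 × 8.246 = 2.804.
z_β = 2.804 − 1.960 = 0.844.
Power = Φ(0.844) = 0.801.

power ≈ 0.80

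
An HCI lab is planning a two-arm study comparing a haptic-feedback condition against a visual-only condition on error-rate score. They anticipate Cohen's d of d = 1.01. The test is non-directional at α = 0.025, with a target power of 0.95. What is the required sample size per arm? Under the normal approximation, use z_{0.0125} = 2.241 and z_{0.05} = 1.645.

For two independent groups with equal n: n = 2·((z_{α/2} + z_β) / d)².
z_{α/2} + z_β = 2.241 + 1.645 = 3.886.
n = 2 × (3.886 / 1.01)² = 2 × 3.848² = 2 × 14.80 = 29.6.
Round up to the next whole participant.

n = 30 per group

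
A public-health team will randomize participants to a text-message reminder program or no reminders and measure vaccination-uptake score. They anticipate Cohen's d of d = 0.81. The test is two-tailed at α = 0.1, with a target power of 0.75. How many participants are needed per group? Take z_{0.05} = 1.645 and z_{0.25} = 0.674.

n = 17 per group

For two independent groups with equal n: n = 2·((z_{α/2} + z_β) / d)².
z_{α/2} + z_β = 1.645 + 0.674 = 2.319.
n = 2 × (2.319 / 0.81)² = 2 × 2.863² = 2 × 8.20 = 16.4.
Round up to the next whole participant.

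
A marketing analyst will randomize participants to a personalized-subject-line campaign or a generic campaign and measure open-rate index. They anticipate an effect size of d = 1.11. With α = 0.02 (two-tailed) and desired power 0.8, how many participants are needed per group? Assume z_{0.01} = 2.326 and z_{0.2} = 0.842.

For two independent groups with equal n: n = 2·((z_{α/2} + z_β) / d)².
z_{α/2} + z_β = 2.326 + 0.842 = 3.168.
n = 2 × (3.168 / 1.11)² = 2 × 2.854² = 2 × 8.15 = 16.3.
Round up to the next whole participant.

n = 17 per group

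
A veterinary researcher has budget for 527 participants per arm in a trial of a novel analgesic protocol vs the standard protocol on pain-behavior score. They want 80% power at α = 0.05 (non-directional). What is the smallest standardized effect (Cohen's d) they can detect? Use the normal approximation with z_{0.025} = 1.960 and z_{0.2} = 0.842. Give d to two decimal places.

For two independent groups of n = 527 each: d_min = (z_{α/2} + z_β)·√(2/n).
z-sum = 1.960 + 0.842 = 2.802.
d_min = 2.802 × √(2/527) = 2.802 × 0.0616 = 0.173.

d_min ≈ 0.17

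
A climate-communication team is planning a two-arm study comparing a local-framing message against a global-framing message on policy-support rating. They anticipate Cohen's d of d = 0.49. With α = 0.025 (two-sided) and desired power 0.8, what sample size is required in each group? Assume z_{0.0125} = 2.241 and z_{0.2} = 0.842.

n = 80 per group

For two independent groups with equal n: n = 2·((z_{α/2} + z_β) / d)².
z_{α/2} + z_β = 2.241 + 0.842 = 3.083.
n = 2 × (3.083 / 0.49)² = 2 × 6.292² = 2 × 39.59 = 79.2.
Round up to the next whole participant.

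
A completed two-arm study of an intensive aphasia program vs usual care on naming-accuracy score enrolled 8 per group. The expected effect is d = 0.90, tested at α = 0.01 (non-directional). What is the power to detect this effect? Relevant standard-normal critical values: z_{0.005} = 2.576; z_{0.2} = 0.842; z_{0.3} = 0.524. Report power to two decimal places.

power ≈ 0.22

For two equal groups, power = Φ(d·√(n/2) − z_{α/2}).
d·√(n/2) = 0.90 × √(8/2) = 0.90 × 2.000 = 1.800.
z_β = 1.800 − 2.576 = -0.776.
Power = Φ(-0.776) = 0.219.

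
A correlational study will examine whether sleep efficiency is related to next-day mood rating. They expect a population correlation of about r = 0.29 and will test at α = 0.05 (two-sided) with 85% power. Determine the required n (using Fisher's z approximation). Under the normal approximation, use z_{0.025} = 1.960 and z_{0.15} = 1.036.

Fisher's z: C = ½·ln((1+r)/(1−r)) = ½·ln(1.8169) = 0.2986.
n = ((z_{α/2} + z_β)/C)² + 3.
(1.960 + 1.036) / 0.2986 = 2.996 / 0.2986 = 10.033.
n = 10.033² + 3 = 100.67 + 3 = 103.7.
Round up.

n = 104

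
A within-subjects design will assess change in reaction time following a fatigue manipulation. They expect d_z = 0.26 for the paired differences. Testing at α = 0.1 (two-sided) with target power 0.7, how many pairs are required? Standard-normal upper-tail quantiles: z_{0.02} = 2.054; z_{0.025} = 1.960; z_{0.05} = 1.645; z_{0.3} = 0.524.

n = 70 pairs

For a paired (one-sample on differences) test: n = ((z_{α/2} + z_β) / d)².
z_{α/2} + z_β = 1.645 + 0.524 = 2.169.
n = (2.169 / 0.26)² = 8.342² = 69.59.
Round up.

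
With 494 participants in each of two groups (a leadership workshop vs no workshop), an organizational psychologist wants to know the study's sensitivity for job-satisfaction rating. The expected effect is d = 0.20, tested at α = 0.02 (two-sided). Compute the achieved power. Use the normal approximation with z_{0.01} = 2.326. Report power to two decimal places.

power ≈ 0.79

For two equal groups, power = Φ(d·√(n/2) − z_{α/2}).
d·√(n/2) = 0.20 × √(494/2) = 0.20 × 15.716 = 3.143.
z_β = 3.143 − 2.326 = 0.817.
Power = Φ(0.817) = 0.793.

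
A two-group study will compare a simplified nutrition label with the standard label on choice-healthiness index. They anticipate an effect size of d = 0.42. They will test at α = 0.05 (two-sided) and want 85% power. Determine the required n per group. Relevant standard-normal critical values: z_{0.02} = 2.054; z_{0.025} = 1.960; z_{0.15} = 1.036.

n = 102 per group

For two independent groups with equal n: n = 2·((z_{α/2} + z_β) / d)².
z_{α/2} + z_β = 1.960 + 1.036 = 2.996.
n = 2 × (2.996 / 0.42)² = 2 × 7.133² = 2 × 50.88 = 101.8.
Round up to the next whole participant.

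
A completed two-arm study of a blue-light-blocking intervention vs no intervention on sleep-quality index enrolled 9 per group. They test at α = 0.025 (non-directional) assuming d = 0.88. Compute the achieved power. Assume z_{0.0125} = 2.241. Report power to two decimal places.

For two equal groups, power = Φ(d·√(n/2) − z_{α/2}).
d·√(n/2) = 0.88 × √(9/2) = 0.88 × 2.121 = 1.867.
z_β = 1.867 − 2.241 = -0.374.
Power = Φ(-0.374) = 0.354.

power ≈ 0.35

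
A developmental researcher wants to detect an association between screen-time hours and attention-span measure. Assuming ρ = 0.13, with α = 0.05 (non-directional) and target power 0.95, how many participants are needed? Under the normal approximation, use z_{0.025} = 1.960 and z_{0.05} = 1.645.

n = 764

Fisher's z: C = ½·ln((1+r)/(1−r)) = ½·ln(1.2989) = 0.1307.
n = ((z_{α/2} + z_β)/C)² + 3.
(1.960 + 1.645) / 0.1307 = 3.605 / 0.1307 = 27.582.
n = 27.582² + 3 = 760.78 + 3 = 763.8.
Round up.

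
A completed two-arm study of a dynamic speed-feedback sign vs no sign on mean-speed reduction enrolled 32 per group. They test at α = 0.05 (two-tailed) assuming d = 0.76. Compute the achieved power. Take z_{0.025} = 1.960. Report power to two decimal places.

For two equal groups, power = Φ(d·√(n/2) − z_{α/2}).
d·√(n/2) = 0.76 × √(32/2) = 0.76 × 4.000 = 3.040.
z_β = 3.040 − 1.960 = 1.080.
Power = Φ(1.080) = 0.860.

power ≈ 0.86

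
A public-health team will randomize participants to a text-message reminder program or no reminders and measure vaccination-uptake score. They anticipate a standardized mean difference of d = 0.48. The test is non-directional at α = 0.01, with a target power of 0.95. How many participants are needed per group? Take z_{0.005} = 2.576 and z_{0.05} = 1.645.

n = 155 per group

For two independent groups with equal n: n = 2·((z_{α/2} + z_β) / d)².
z_{α/2} + z_β = 2.576 + 1.645 = 4.221.
n = 2 × (4.221 / 0.48)² = 2 × 8.794² = 2 × 77.33 = 154.7.
Round up to the next whole participant.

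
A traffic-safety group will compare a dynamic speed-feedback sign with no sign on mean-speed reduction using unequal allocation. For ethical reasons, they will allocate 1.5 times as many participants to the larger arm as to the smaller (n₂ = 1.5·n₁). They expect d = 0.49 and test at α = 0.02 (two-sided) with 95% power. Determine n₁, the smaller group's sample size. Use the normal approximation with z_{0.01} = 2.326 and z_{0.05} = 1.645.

n₁ = 110

With allocation ratio k = n₂/n₁ = 1.5, Var(x̄₁−x̄₂) = σ²(1/n₁ + 1/(k·n₁)) = σ²·(k+1)/(k·n₁).
So n₁ = (1 + 1/k)·((z_{α/2} + z_β)/d)² = 1.667 × (3.971/0.49)².
n₁ = 1.667 × 65.68 = 109.5.
Round up: n₁ = 110, giving n₂ = 1.5 × 110 = 165.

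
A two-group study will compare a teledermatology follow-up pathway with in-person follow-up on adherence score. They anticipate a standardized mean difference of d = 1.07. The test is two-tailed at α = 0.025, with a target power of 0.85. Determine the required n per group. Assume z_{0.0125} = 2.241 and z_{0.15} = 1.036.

n = 19 per group

For two independent groups with equal n: n = 2·((z_{α/2} + z_β) / d)².
z_{α/2} + z_β = 2.241 + 1.036 = 3.277.
n = 2 × (3.277 / 1.07)² = 2 × 3.063² = 2 × 9.38 = 18.8.
Round up to the next whole participant.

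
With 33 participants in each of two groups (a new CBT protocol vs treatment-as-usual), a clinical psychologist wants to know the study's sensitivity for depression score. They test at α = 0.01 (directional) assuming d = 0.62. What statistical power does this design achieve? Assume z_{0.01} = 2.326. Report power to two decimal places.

For two equal groups, power = Φ(d·√(n/2) − z_{α}).
d·√(n/2) = 0.62 × √(33/2) = 0.62 × 4.062 = 2.518.
z_β = 2.518 − 2.326 = 0.192.
Power = Φ(0.192) = 0.576.

power ≈ 0.58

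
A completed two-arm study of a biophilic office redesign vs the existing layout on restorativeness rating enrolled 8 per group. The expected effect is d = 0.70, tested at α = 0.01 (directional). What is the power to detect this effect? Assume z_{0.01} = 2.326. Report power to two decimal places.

For two equal groups, power = Φ(d·√(n/2) − z_{α}).
d·√(n/2) = 0.70 × √(8/2) = 0.70 × 2.000 = 1.400.
z_β = 1.400 − 2.326 = -0.926.
Power = Φ(-0.926) = 0.177.

power ≈ 0.18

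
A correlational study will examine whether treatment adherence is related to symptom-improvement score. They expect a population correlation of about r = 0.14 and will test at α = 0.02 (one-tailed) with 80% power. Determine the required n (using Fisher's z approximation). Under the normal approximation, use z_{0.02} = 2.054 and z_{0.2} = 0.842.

Fisher's z: C = ½·ln((1+r)/(1−r)) = ½·ln(1.3256) = 0.1409.
n = ((z_{α} + z_β)/C)² + 3.
(2.054 + 0.842) / 0.1409 = 2.896 / 0.1409 = 20.554.
n = 20.554² + 3 = 422.45 + 3 = 425.4.
Round up.

n = 426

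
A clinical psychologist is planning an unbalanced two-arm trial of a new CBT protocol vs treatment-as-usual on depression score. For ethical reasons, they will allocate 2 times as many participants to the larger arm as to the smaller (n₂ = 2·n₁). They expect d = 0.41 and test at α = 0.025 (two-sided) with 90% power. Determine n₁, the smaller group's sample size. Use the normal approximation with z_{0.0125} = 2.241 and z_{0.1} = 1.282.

With allocation ratio k = n₂/n₁ = 2, Var(x̄₁−x̄₂) = σ²(1/n₁ + 1/(k·n₁)) = σ²·(k+1)/(k·n₁).
So n₁ = (1 + 1/k)·((z_{α/2} + z_β)/d)² = 1.500 × (3.523/0.41)².
n₁ = 1.500 × 73.83 = 110.8.
Round up: n₁ = 111, giving n₂ = 2 × 111 = 222.

n₁ = 111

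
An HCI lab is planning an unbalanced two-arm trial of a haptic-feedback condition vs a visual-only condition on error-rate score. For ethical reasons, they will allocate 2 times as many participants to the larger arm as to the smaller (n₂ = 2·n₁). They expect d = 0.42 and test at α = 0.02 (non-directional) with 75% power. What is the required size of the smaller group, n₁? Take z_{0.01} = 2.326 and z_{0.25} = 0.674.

n₁ = 77

With allocation ratio k = n₂/n₁ = 2, Var(x̄₁−x̄₂) = σ²(1/n₁ + 1/(k·n₁)) = σ²·(k+1)/(k·n₁).
So n₁ = (1 + 1/k)·((z_{α/2} + z_β)/d)² = 1.500 × (3.000/0.42)².
n₁ = 1.500 × 51.02 = 76.5.
Round up: n₁ = 77, giving n₂ = 2 × 77 = 154.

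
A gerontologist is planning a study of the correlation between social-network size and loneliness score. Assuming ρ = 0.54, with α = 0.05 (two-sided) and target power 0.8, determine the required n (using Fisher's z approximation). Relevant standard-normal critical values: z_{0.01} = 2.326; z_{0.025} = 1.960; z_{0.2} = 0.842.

Fisher's z: C = ½·ln((1+r)/(1−r)) = ½·ln(3.3478) = 0.6042.
n = ((z_{α/2} + z_β)/C)² + 3.
(1.960 + 0.842) / 0.6042 = 2.802 / 0.6042 = 4.638.
n = 4.638² + 3 = 21.51 + 3 = 24.5.
Round up.

n = 25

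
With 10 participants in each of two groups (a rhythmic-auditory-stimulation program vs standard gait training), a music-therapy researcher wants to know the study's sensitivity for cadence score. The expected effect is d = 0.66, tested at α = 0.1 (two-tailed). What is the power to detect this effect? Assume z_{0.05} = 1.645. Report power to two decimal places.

For two equal groups, power = Φ(d·√(n/2) − z_{α/2}).
d·√(n/2) = 0.66 × √(10/2) = 0.66 × 2.236 = 1.476.
z_β = 1.476 − 1.645 = -0.169.
Power = Φ(-0.169) = 0.433.

power ≈ 0.43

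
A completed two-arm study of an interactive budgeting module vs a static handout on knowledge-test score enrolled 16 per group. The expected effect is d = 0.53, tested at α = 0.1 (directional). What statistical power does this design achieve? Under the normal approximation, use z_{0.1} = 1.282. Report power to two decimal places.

power ≈ 0.59

For two equal groups, power = Φ(d·√(n/2) − z_{α}).
d·√(n/2) = 0.53 × √(16/2) = 0.53 × 2.828 = 1.499.
z_β = 1.499 − 1.282 = 0.217.
Power = Φ(0.217) = 0.586.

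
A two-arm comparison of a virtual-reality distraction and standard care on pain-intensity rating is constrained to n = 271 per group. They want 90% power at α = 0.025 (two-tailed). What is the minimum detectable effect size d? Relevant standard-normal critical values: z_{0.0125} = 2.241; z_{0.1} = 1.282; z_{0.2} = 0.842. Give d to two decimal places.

d_min ≈ 0.30

For two independent groups of n = 271 each: d_min = (z_{α/2} + z_β)·√(2/n).
z-sum = 2.241 + 1.282 = 3.523.
d_min = 3.523 × √(2/271) = 3.523 × 0.0859 = 0.303.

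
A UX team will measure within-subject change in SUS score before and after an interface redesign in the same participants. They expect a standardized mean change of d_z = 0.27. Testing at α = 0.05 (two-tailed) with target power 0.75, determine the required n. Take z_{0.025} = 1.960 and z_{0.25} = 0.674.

n = 96 pairs

For a paired (one-sample on differences) test: n = ((z_{α/2} + z_β) / d)².
z_{α/2} + z_β = 1.960 + 0.674 = 2.634.
n = (2.634 / 0.27)² = 9.756² = 95.17.
Round up.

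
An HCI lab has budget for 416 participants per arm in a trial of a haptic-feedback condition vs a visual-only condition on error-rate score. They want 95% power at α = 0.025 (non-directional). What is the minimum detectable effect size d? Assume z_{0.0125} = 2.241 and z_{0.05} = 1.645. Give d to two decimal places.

d_min ≈ 0.27

For two independent groups of n = 416 each: d_min = (z_{α/2} + z_β)·√(2/n).
z-sum = 2.241 + 1.645 = 3.886.
d_min = 3.886 × √(2/416) = 3.886 × 0.0693 = 0.269.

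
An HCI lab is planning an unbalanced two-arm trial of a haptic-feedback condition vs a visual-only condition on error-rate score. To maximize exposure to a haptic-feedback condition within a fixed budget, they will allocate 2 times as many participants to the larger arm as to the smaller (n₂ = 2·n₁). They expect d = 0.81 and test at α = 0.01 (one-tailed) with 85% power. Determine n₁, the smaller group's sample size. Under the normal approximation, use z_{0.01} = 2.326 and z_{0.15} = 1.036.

With allocation ratio k = n₂/n₁ = 2, Var(x̄₁−x̄₂) = σ²(1/n₁ + 1/(k·n₁)) = σ²·(k+1)/(k·n₁).
So n₁ = (1 + 1/k)·((z_{α} + z_β)/d)² = 1.500 × (3.362/0.81)².
n₁ = 1.500 × 17.23 = 25.8.
Round up: n₁ = 26, giving n₂ = 2 × 26 = 52.

n₁ = 26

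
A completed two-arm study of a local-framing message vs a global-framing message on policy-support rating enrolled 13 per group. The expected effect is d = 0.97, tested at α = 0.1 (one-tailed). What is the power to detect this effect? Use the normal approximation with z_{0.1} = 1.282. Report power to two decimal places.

power ≈ 0.88

For two equal groups, power = Φ(d·√(n/2) − z_{α}).
d·√(n/2) = 0.97 × √(13/2) = 0.97 × 2.550 = 2.473.
z_β = 2.473 − 1.282 = 1.191.
Power = Φ(1.191) = 0.883.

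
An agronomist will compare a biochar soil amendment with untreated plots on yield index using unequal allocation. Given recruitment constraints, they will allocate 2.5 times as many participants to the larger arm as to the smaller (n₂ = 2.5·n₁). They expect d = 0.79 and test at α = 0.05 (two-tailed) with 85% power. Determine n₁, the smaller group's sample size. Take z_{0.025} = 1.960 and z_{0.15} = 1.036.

n₁ = 21

With allocation ratio k = n₂/n₁ = 2.5, Var(x̄₁−x̄₂) = σ²(1/n₁ + 1/(k·n₁)) = σ²·(k+1)/(k·n₁).
So n₁ = (1 + 1/k)·((z_{α/2} + z_β)/d)² = 1.400 × (2.996/0.79)².
n₁ = 1.400 × 14.38 = 20.1.
Round up: n₁ = 21, giving n₂ = ⌈2.5 × 21⌉ = ⌈52.5⌉ = 53.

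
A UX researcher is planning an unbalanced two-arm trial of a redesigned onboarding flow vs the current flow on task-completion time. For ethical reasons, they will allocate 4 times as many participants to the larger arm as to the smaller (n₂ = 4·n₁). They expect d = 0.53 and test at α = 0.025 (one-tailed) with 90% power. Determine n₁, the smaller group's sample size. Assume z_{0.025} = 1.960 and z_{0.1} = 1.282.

n₁ = 47

With allocation ratio k = n₂/n₁ = 4, Var(x̄₁−x̄₂) = σ²(1/n₁ + 1/(k·n₁)) = σ²·(k+1)/(k·n₁).
So n₁ = (1 + 1/k)·((z_{α} + z_β)/d)² = 1.250 × (3.242/0.53)².
n₁ = 1.250 × 37.42 = 46.8.
Round up: n₁ = 47, giving n₂ = 4 × 47 = 188.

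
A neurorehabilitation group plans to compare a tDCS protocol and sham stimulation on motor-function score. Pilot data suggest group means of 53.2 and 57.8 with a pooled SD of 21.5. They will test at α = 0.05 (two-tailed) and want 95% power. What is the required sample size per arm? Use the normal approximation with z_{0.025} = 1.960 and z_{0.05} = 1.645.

Cohen's d = |M₁ − M₂| / SD_pooled = |53.2 − 57.8| / 21.5 = 4.6 / 21.5 = 0.214.
For two independent groups with equal n: n = 2·((z_{α/2} + z_β) / d)².
z_{α/2} + z_β = 1.960 + 1.645 = 3.605.
n = 2 × (3.605 / 0.214)² = 2 × 16.846² = 2 × 283.78 = 567.6.
Round up to the next whole participant.

n = 568 per group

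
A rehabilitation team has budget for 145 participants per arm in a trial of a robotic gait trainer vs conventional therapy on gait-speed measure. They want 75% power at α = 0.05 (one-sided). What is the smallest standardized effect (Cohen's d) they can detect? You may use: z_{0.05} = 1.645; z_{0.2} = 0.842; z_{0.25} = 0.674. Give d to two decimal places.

For two independent groups of n = 145 each: d_min = (z_{α} + z_β)·√(2/n).
z-sum = 1.645 + 0.674 = 2.319.
d_min = 2.319 × √(2/145) = 2.319 × 0.1174 = 0.272.

d_min ≈ 0.27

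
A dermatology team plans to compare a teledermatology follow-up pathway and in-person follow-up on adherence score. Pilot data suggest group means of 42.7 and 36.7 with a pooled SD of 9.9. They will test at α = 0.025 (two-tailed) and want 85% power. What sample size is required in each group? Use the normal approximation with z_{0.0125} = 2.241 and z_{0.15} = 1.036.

n = 59 per group

Cohen's d = |M₁ − M₂| / SD_pooled = |42.7 − 36.7| / 9.9 = 6.0 / 9.9 = 0.606.
For two independent groups with equal n: n = 2·((z_{α/2} + z_β) / d)².
z_{α/2} + z_β = 2.241 + 1.036 = 3.277.
n = 2 × (3.277 / 0.606)² = 2 × 5.408² = 2 × 29.24 = 58.5.
Round up to the next whole participant.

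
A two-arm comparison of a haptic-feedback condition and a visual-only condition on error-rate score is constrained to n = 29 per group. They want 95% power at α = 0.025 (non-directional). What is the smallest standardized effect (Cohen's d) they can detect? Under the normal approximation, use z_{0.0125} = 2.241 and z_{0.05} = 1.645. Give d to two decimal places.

d_min ≈ 1.02

For two independent groups of n = 29 each: d_min = (z_{α/2} + z_β)·√(2/n).
z-sum = 2.241 + 1.645 = 3.886.
d_min = 3.886 × √(2/29) = 3.886 × 0.2626 = 1.021.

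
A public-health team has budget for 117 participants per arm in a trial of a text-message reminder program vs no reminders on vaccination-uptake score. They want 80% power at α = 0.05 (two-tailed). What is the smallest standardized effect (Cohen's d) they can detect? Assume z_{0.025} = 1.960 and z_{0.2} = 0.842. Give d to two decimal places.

For two independent groups of n = 117 each: d_min = (z_{α/2} + z_β)·√(2/n).
z-sum = 1.960 + 0.842 = 2.802.
d_min = 2.802 × √(2/117) = 2.802 × 0.1307 = 0.366.

d_min ≈ 0.37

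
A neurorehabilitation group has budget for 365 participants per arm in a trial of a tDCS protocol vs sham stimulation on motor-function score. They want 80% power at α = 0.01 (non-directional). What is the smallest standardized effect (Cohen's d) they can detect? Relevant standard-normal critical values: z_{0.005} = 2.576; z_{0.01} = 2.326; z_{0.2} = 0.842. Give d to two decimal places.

For two independent groups of n = 365 each: d_min = (z_{α/2} + z_β)·√(2/n).
z-sum = 2.576 + 0.842 = 3.418.
d_min = 3.418 × √(2/365) = 3.418 × 0.0740 = 0.253.

d_min ≈ 0.25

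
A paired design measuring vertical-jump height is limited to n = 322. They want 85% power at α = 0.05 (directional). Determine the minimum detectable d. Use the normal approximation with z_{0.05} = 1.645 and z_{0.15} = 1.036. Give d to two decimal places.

For a single sample (or paired design) of n = 322: d_min = (z_{α} + z_β)/√n.
z-sum = 1.645 + 1.036 = 2.681.
d_min = 2.681 / √322 = 2.681 / 17.944 = 0.149.

d_min ≈ 0.15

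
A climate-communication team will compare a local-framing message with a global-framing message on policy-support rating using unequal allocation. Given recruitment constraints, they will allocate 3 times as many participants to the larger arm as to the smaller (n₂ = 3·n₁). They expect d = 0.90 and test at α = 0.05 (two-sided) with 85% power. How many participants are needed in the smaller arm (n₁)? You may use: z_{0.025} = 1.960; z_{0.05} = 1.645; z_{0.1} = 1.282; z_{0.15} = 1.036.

With allocation ratio k = n₂/n₁ = 3, Var(x̄₁−x̄₂) = σ²(1/n₁ + 1/(k·n₁)) = σ²·(k+1)/(k·n₁).
So n₁ = (1 + 1/k)·((z_{α/2} + z_β)/d)² = 1.333 × (2.996/0.90)².
n₁ = 1.333 × 11.08 = 14.8.
Round up: n₁ = 15, giving n₂ = 3 × 15 = 45.

n₁ = 15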